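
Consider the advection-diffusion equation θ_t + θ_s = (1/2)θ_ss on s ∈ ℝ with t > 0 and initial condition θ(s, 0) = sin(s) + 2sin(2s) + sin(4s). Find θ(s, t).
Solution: Moving frame: η = s - t, σ = t, θ = u(η,σ), so θ_t = u_σ - u_η and θ_ss = u_ηη.
Hence θ_t + θ_s = u_σ and the PDE becomes the heat equation u_σ = (1/2)u_ηη on η ∈ ℝ.
Initial data: u(η,0) = θ(η,0) = sin(η) + 2sin(2η) + sin(4η). Each mode sin(nη) decays as exp(-n²σ/2) on ℝ, so u(η,σ) = Σ c_n exp(-n²σ/2) sin(nη) with c_1=1, c_2=2, c_4=1: u(η,σ) = 2exp(-2σ)sin(2η) + exp(-8σ)sin(4η) + exp(-σ/2)sin(η).
Substituting back: θ(s,t) = u(s - t, t).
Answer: θ(s, t) = 2exp(-2t)sin(2s - 2t) + exp(-8t)sin(4s - 4t) + exp(-t/2)sin(s - t)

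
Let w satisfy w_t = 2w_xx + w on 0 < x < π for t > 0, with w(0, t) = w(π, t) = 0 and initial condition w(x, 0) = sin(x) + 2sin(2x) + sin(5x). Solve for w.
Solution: Substitute w = exp(t)u, i.e. u = exp(-t)w.
By the product rule, w_t = exp(t)(u_t + u), w_xx = exp(t)u_xx.
Substituting into the PDE and dividing by exp(t): u_t + u = 2u_xx + u.
The lower-order terms cancel, leaving the standard heat equation u_t = 2u_xx.
Initial data for u: u(x,0) = w(x,0) = sin(x) + 2sin(2x) + sin(5x). The boundary conditions carry over: u(0,t) = u(π,t) = 0.
Solve for u:
  Using separation of variables u = X(x)T(t):
  Eigenfunctions: sin(nx), n = 1, 2, 3, ...
  General solution: u(x, t) = Σ c_n sin(nx) exp(-2n² t)
  Matching u(x,0) = sin(x) + 2sin(2x) + sin(5x) term by term: c_1=1, c_2=2, c_5=1.
Hence u(x,t) = exp(-2t)sin(x) + 2exp(-8t)sin(2x) + exp(-50t)sin(5x).
Transform back: w(x,t) = exp(t)u(x,t).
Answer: w(x, t) = exp(-t)sin(x) + 2exp(-7t)sin(2x) + exp(-49t)sin(5x)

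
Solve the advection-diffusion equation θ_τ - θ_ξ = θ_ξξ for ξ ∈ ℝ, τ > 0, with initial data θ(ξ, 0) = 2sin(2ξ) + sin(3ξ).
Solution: Moving frame: η = ξ + τ, σ = τ, θ = u(η,σ), so θ_τ = u_σ + u_η and θ_ξξ = u_ηη.
Hence θ_τ - θ_ξ = u_σ and the PDE becomes the heat equation u_σ = u_ηη on η ∈ ℝ.
Initial data: u(η,0) = θ(η,0) = 2sin(2η) + sin(3η). Each mode sin(nη) decays as exp(-n²σ) on ℝ, so u(η,σ) = Σ c_n exp(-n²σ) sin(nη) with c_2=2, c_3=1: u(η,σ) = 2exp(-4σ)sin(2η) + exp(-9σ)sin(3η).
Substituting back: θ(ξ,τ) = u(ξ + τ, τ).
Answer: θ(ξ, τ) = 2exp(-4τ)sin(2ξ + 2τ) + exp(-9τ)sin(3ξ + 3τ)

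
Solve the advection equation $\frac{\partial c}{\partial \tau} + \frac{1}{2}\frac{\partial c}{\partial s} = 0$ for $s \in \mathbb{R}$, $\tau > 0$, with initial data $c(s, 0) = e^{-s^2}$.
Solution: By characteristics ($ds/d\tau = 1/2$), $c(s,\tau) = f(s - \frac{1}{2}\tau)$ with $f = c( \cdot , 0)$.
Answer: $c(s, \tau) = e^{-(-\tau/2 + s)^2}$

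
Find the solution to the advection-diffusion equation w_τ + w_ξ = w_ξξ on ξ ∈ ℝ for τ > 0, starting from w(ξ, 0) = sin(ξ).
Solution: Moving frame: η = ξ - τ, σ = τ, w = u(η,σ), so w_τ = u_σ - u_η and w_ξξ = u_ηη.
Hence w_τ + w_ξ = u_σ and the PDE becomes the heat equation u_σ = u_ηη on η ∈ ℝ.
Initial data: u(η,0) = w(η,0) = sin(η). Each mode sin(nη) decays as exp(-n²σ) on ℝ, so u(η,σ) = Σ c_n exp(-n²σ) sin(nη) with c_1=1: u(η,σ) = exp(-σ)sin(η).
Substituting back: w(ξ,τ) = u(ξ - τ, τ).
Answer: w(ξ, τ) = exp(-τ)sin(ξ - τ)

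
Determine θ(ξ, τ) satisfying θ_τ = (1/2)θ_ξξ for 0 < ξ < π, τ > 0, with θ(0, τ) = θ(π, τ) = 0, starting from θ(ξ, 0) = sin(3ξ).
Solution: Separating variables: θ = Σ c_n exp(-n²τ/2) sin(nξ). From θ(ξ,0) = sin(3ξ): c_3=1.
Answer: θ(ξ, τ) = exp(-9τ/2)sin(3ξ)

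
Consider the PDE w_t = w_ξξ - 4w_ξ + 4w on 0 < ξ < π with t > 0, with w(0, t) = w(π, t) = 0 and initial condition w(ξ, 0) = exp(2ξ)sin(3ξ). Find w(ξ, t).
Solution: Substitute w = exp(2ξ)u, i.e. u = exp(-2ξ)w.
By the product rule, w_ξ = exp(2ξ)(u_ξ + 2u), w_ξξ = exp(2ξ)(u_ξξ + 4u_ξ + 4u), w_t = exp(2ξ)u_t.
Substituting into the PDE and dividing by exp(2ξ): u_t = (u_ξξ + 4u_ξ + 4u) - 4(u_ξ + 2u) + 4u.
The lower-order terms cancel, leaving the standard heat equation u_t = u_ξξ.
Initial data for u: u(ξ,0) = exp(-2ξ)w(ξ,0) = sin(3ξ). The boundary conditions carry over: u(0,t) = u(π,t) = 0.
Solve for u:
  Using separation of variables u = X(ξ)T(t):
  Eigenfunctions: sin(nξ), n = 1, 2, 3, ...
  General solution: u(ξ, t) = Σ c_n sin(nξ) exp(-n² t)
  Matching u(ξ,0) = sin(3ξ) term by term: c_3=1.
Hence u(ξ,t) = exp(-9t)sin(3ξ).
Transform back: w(ξ,t) = exp(2ξ)u(ξ,t).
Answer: w(ξ, t) = exp(-9t)exp(2ξ)sin(3ξ)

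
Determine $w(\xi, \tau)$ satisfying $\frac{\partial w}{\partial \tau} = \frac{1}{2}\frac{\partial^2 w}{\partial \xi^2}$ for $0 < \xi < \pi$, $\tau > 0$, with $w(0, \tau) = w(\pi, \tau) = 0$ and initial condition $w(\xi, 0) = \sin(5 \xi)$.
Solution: Separating variables: $w = \sum c_n e^{-n^2\tau/2} \sin(n\xi)$. From $w(\xi,0) = \sin(5 \xi)$: $c_5=1$.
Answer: $w(\xi, \tau) = e^{-25 \tau/2} \sin(5 \xi)$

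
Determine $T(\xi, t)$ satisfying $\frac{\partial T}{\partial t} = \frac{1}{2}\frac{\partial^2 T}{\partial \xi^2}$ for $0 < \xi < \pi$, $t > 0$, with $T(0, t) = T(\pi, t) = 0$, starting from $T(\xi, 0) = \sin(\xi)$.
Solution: Using separation of variables $T = X(\xi)G(t)$:
Eigenfunctions: $\sin(n\xi)$, $n = 1, 2, 3, \ldots$
General solution: $T(\xi, t) = \sum c_n \sin(n\xi) e^{-n^2 t/2}$
Matching $T(\xi,0) = \sin(\xi)$ term by term: $c_1=1$.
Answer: $T(\xi, t) = e^{-t/2} \sin(\xi)$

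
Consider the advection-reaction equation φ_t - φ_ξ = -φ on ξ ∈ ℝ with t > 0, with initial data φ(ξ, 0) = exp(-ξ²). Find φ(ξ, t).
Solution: Substitute φ = exp(-t)u.
Then φ_t = exp(-t)(u_t - u), φ_ξ = exp(-t)u_ξ; substituting and dividing by exp(-t), the lower-order terms cancel: u_t - u_ξ = 0 (standard advection equation).
Data for u: u(ξ,0) = φ(ξ,0) = exp(-ξ²).
By characteristics (dξ/dt = -1), u(ξ,t) = f(ξ + t) with f = u(·, 0).
So u(ξ,t) = exp(-(t + ξ)²), and φ(ξ,t) = exp(-t)u(ξ,t).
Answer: φ(ξ, t) = exp(-t)exp(-(t + ξ)²)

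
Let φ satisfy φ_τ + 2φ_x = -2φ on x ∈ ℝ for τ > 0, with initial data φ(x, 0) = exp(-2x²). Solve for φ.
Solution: Substitute φ = exp(-2τ)u, i.e. u = exp(2τ)φ.
By the product rule, φ_τ = exp(-2τ)(u_τ - 2u), φ_x = exp(-2τ)u_x.
Substituting into the PDE and dividing by exp(-2τ): u_τ - 2u + 2u_x = -2u.
The lower-order terms cancel, leaving the standard advection equation u_τ + 2u_x = 0.
Initial data for u: u(x,0) = φ(x,0) = exp(-2x²).
Solve for u:
  By method of characteristics (waves move right with speed 2):
  Along characteristics x - 2τ = const, u is constant, so u(x,τ) = f(x - 2τ) with f = u(·, 0).
Hence u(x,τ) = exp(-2(x - 2τ)²).
Transform back: φ(x,τ) = exp(-2τ)u(x,τ).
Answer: φ(x, τ) = exp(-2τ)exp(-2(x - 2τ)²)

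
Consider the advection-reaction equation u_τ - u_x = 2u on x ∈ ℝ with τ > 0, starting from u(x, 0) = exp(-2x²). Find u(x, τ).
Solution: Substitute u = exp(2τ)w, i.e. w = exp(-2τ)u.
By the product rule, u_τ = exp(2τ)(w_τ + 2w), u_x = exp(2τ)w_x.
Substituting into the PDE and dividing by exp(2τ): w_τ + 2w - w_x = 2w.
The lower-order terms cancel, leaving the standard advection equation w_τ - w_x = 0.
Initial data for w: w(x,0) = u(x,0) = exp(-2x²).
Solve for w:
  By method of characteristics (waves move left with speed 1):
  Along characteristics x + τ = const, w is constant, so w(x,τ) = f(x + τ) with f = w(·, 0).
Hence w(x,τ) = exp(-2(x + τ)²).
Transform back: u(x,τ) = exp(2τ)w(x,τ).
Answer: u(x, τ) = exp(2τ)exp(-2(x + τ)²)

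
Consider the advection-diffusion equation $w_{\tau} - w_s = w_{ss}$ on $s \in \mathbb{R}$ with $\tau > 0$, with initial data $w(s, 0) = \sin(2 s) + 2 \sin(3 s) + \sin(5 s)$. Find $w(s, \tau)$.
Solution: Change to a moving frame: let $\eta = s + \tau$, $\sigma = \tau$ and write $w(s,\tau) = u(\eta,\sigma)$.
By the chain rule $w_{\tau} = u_{\sigma} + u_{\eta}$, $w_s = u_{\eta}$, $w_{ss} = u_{\eta\eta}$.
Then $w_{\tau} - w_s = u_{\sigma}$: the advection term cancels and the PDE becomes the heat equation $u_{\sigma} = u_{\eta\eta}$ on $\eta \in \mathbb{R}$.
Initial data: $u(\eta,0) = w(\eta,0) = \sin(2 \eta) + 2 \sin(3 \eta) + \sin(5 \eta)$.
On $\eta \in \mathbb{R}$ each mode satisfies $(\sin(n\eta))'' = -n^2 \sin(n\eta)$, so $e^{-n^2\sigma} \sin(n\eta)$ solves the heat equation; by superposition $u(\eta,\sigma) = \sum c_n e^{-n^2\sigma} \sin(n\eta)$.
Reading off the coefficients: $c_2=1, c_3=2, c_5=1$, so $u(\eta,\sigma) = e^{-4 \sigma} \sin(2 \eta) + 2 e^{-9 \sigma} \sin(3 \eta) + e^{-25 \sigma} \sin(5 \eta)$.
Substituting back $\eta = s + \tau$, $\sigma = \tau$: $w(s,\tau) = u(s + \tau, \tau)$.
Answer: $w(s, \tau) = e^{-4 \tau} \sin(2 \tau + 2 s) + 2 e^{-9 \tau} \sin(3 \tau + 3 s) + e^{-25 \tau} \sin(5 \tau + 5 s)$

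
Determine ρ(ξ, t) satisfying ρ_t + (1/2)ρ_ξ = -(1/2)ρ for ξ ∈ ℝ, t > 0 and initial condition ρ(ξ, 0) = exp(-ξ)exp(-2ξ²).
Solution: Substitute ρ = exp(-ξ)u.
Then ρ_ξ = exp(-ξ)(u_ξ - u), ρ_t = exp(-ξ)u_t; substituting and dividing by exp(-ξ), the lower-order terms cancel: u_t + (1/2)u_ξ = 0 (standard advection equation).
Data for u: u(ξ,0) = exp(ξ)ρ(ξ,0) = exp(-2ξ²).
By characteristics (dξ/dt = 1/2), u(ξ,t) = f(ξ - (1/2)t) with f = u(·, 0).
So u(ξ,t) = exp(-2(-t/2 + ξ)²), and ρ(ξ,t) = exp(-ξ)u(ξ,t).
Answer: ρ(ξ, t) = exp(-ξ)exp(-2(-t/2 + ξ)²)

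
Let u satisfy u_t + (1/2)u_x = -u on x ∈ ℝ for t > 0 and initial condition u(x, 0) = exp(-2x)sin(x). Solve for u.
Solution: Substitute u = exp(-2x)w.
Then u_x = exp(-2x)(w_x - 2w), u_t = exp(-2x)w_t; substituting and dividing by exp(-2x), the lower-order terms cancel: w_t + (1/2)w_x = 0 (standard advection equation).
Data for w: w(x,0) = exp(2x)u(x,0) = sin(x).
By characteristics (dx/dt = 1/2), w(x,t) = f(x - (1/2)t) with f = w(·, 0).
So w(x,t) = -sin(t/2 - x), and u(x,t) = exp(-2x)w(x,t).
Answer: u(x, t) = -exp(-2x)sin(t/2 - x)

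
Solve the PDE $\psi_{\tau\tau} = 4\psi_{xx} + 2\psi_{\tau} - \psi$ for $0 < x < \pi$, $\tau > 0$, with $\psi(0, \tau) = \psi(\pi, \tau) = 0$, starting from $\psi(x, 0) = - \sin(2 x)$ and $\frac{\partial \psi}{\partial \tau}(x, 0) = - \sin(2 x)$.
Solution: Substitute $\psi = e^{\tau}u$, i.e. $u = e^{-\tau}\psi$.
By the product rule, $\psi_{\tau} = e^{\tau}(u_{\tau} + u)$, $\psi_{\tau\tau} = e^{\tau}(u_{\tau\tau} + 2u_{\tau} + u)$, $\psi_{xx} = e^{\tau}u_{xx}$.
Substituting into the PDE and dividing by $e^{\tau}$: $u_{\tau\tau} + 2u_{\tau} + u = 4u_{xx} + 2(u_{\tau} + u) - u$.
The lower-order terms cancel, leaving the standard wave equation $u_{\tau\tau} = 4u_{xx}$.
Initial data for $u$: $u(x,0) = \psi(x,0) = - \sin(2 x)$; $u_{\tau}(x,0) = \psi_{\tau}(x,0) - \psi(x,0) = 0$. The boundary conditions carry over: $u(0,\tau) = u(\pi,\tau) = 0$.
Solve for $u$:
  Using separation of variables $u = X(x)T(\tau)$:
  Eigenfunctions: $\sin(nx)$, $n = 1, 2, 3, \ldots$
  General solution: $u(x, \tau) = \sum [A_n \cos(2n \tau) + B_n \sin(2n \tau)] \sin(nx)$
  From $u(x,0) = - \sin(2 x)$: $A_2=-1$. From $u_{\tau}(x,0) = 0$: all $B_n = 0$.
Hence $u(x,\tau) = - \sin(2 x) \cos(4 \tau)$.
Transform back: $\psi(x,\tau) = e^{\tau}u(x,\tau)$.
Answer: $\psi(x, \tau) = - e^{\tau} \sin(2 x) \cos(4 \tau)$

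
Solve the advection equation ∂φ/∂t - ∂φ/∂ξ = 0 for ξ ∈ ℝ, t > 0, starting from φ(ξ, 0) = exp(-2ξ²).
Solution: By characteristics (dξ/dt = -1), φ(ξ,t) = f(ξ + t) with f = φ(·, 0).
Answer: φ(ξ, t) = exp(-2(t + ξ)²)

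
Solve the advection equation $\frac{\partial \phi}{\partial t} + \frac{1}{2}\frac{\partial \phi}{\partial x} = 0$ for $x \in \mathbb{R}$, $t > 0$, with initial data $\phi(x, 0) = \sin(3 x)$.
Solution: By characteristics ($dx/dt = 1/2$), $\phi(x,t) = f(x - \frac{1}{2}t)$ with $f = \phi( \cdot , 0)$.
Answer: $\phi(x, t) = - \sin(3 t/2 - 3 x)$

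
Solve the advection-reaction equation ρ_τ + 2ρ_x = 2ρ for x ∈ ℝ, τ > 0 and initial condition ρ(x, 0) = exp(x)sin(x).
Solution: Substitute ρ = exp(x)u, i.e. u = exp(-x)ρ.
By the product rule, ρ_x = exp(x)(u_x + u), ρ_τ = exp(x)u_τ.
Substituting into the PDE and dividing by exp(x): u_τ + 2(u_x + u) = 2u.
The lower-order terms cancel, leaving the standard advection equation u_τ + 2u_x = 0.
Initial data for u: u(x,0) = exp(-x)ρ(x,0) = sin(x).
Solve for u:
  By method of characteristics (waves move right with speed 2):
  Along characteristics x - 2τ = const, u is constant, so u(x,τ) = f(x - 2τ) with f = u(·, 0).
Hence u(x,τ) = sin(x - 2τ).
Transform back: ρ(x,τ) = exp(x)u(x,τ).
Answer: ρ(x, τ) = exp(x)sin(x - 2τ)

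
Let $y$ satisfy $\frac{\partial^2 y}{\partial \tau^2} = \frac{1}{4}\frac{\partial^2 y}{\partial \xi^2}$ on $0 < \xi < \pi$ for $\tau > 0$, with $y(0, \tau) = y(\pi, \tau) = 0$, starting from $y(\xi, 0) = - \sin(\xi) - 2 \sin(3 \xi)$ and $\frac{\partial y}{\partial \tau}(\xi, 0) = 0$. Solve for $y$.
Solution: Separating variables: $y = \sum [A_n \cos(\omega_n \tau) + B_n \sin(\omega_n \tau)] \sin(n\xi)$, $\omega_n = n/2$. From ICs: $A_1=-1, A_3=-2$.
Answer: $y(\xi, \tau) = - \sin(\xi) \cos(\tau/2) - 2 \sin(3 \xi) \cos(3 \tau/2)$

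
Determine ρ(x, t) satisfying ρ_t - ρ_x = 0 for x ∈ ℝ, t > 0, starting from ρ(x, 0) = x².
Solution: By method of characteristics (waves move left with speed 1):
Along characteristics x + t = const, ρ is constant, so ρ(x,t) = f(x + t) with f = ρ(·, 0).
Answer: ρ(x, t) = t² + 2tx + x²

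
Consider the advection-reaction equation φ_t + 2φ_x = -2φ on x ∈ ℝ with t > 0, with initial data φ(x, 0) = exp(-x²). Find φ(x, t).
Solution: Substitute φ = exp(-2t)u.
Then φ_t = exp(-2t)(u_t - 2u), φ_x = exp(-2t)u_x; substituting and dividing by exp(-2t), the lower-order terms cancel: u_t + 2u_x = 0 (standard advection equation).
Data for u: u(x,0) = φ(x,0) = exp(-x²).
By characteristics (dx/dt = 2), u(x,t) = f(x - 2t) with f = u(·, 0).
So u(x,t) = exp(-(-2t + x)²), and φ(x,t) = exp(-2t)u(x,t).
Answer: φ(x, t) = exp(-2t)exp(-(-2t + x)²)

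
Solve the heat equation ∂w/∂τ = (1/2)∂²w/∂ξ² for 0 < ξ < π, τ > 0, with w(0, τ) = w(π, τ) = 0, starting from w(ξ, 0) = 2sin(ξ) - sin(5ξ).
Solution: Using separation of variables w = X(ξ)T(τ):
Eigenfunctions: sin(nξ), n = 1, 2, 3, ...
General solution: w(ξ, τ) = Σ c_n sin(nξ) exp(-n² τ/2)
Matching w(ξ,0) = 2sin(ξ) - sin(5ξ) term by term: c_1=2, c_5=-1.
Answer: w(ξ, τ) = 2exp(-τ/2)sin(ξ) - exp(-25τ/2)sin(5ξ)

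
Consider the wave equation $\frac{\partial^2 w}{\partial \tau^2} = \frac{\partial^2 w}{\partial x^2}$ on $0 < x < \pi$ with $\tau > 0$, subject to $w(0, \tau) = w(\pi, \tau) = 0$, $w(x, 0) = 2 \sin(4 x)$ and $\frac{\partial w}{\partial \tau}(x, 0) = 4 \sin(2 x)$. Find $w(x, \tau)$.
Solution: Separating variables: $w = \sum [A_n \cos(\omega_n \tau) + B_n \sin(\omega_n \tau)] \sin(nx)$, $\omega_n = n$. From ICs ($B_n$ = velocity coefficient / $\omega_n$): $A_4=2, B_2=2$.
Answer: $w(x, \tau) = 2 \sin(2 \tau) \sin(2 x) + 2 \sin(4 x) \cos(4 \tau)$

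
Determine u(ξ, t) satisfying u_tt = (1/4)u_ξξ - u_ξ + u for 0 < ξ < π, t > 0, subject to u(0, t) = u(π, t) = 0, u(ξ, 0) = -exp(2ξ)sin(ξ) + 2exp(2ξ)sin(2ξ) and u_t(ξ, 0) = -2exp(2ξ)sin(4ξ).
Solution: Substitute u = exp(2ξ)w, i.e. w = exp(-2ξ)u.
By the product rule, u_ξ = exp(2ξ)(w_ξ + 2w), u_ξξ = exp(2ξ)(w_ξξ + 4w_ξ + 4w), u_tt = exp(2ξ)w_tt.
Substituting into the PDE and dividing by exp(2ξ): w_tt = (1/4)(w_ξξ + 4w_ξ + 4w) - (w_ξ + 2w) + w.
The lower-order terms cancel, leaving the standard wave equation w_tt = (1/4)w_ξξ.
Initial data for w: w(ξ,0) = exp(-2ξ)u(ξ,0) = -sin(ξ) + 2sin(2ξ); w_t(ξ,0) = exp(-2ξ)u_t(ξ,0) = -2sin(4ξ). The boundary conditions carry over: w(0,t) = w(π,t) = 0.
Solve for w:
  Using separation of variables w = X(ξ)T(t):
  Eigenfunctions: sin(nξ), n = 1, 2, 3, ...
  General solution: w(ξ, t) = Σ [A_n cos(n t/2) + B_n sin(n t/2)] sin(nξ)
  From w(ξ,0) = -sin(ξ) + 2sin(2ξ): A_1=-1, A_2=2. From w_t(ξ,0) = -2sin(4ξ), using w_t(ξ,0) = Σ ω_n B_n sin(nξ) with ω_n = n/2: B_4 = (-2)/2 = -1.
Hence w(ξ,t) = -sin(2t)sin(4ξ) - sin(ξ)cos(t/2) + 2sin(2ξ)cos(t).
Transform back: u(ξ,t) = exp(2ξ)w(ξ,t).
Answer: u(ξ, t) = -exp(2ξ)sin(2t)sin(4ξ) - exp(2ξ)sin(ξ)cos(t/2) + 2exp(2ξ)sin(2ξ)cos(t)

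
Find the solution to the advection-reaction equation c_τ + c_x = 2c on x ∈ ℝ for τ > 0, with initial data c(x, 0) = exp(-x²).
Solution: Substitute c = exp(2τ)u.
Then c_τ = exp(2τ)(u_τ + 2u), c_x = exp(2τ)u_x; substituting and dividing by exp(2τ), the lower-order terms cancel: u_τ + u_x = 0 (standard advection equation).
Data for u: u(x,0) = c(x,0) = exp(-x²).
By characteristics (dx/dτ = 1), u(x,τ) = f(x - τ) with f = u(·, 0).
So u(x,τ) = exp(-(x - τ)²), and c(x,τ) = exp(2τ)u(x,τ).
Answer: c(x, τ) = exp(2τ)exp(-(x - τ)²)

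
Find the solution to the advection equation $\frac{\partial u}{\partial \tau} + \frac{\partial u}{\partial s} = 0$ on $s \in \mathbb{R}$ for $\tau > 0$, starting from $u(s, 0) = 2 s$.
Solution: By method of characteristics (waves move right with speed 1):
Along characteristics $s - \tau =$ const, $u$ is constant, so $u(s,\tau) = f(s - \tau)$ with $f = u( \cdot , 0)$.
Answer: $u(s, \tau) = -2 \tau + 2 s$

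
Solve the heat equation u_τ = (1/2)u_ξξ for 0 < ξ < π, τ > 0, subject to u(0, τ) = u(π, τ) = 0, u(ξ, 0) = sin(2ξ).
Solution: Using separation of variables u = X(ξ)T(τ):
Eigenfunctions: sin(nξ), n = 1, 2, 3, ...
General solution: u(ξ, τ) = Σ c_n sin(nξ) exp(-n² τ/2)
Matching u(ξ,0) = sin(2ξ) term by term: c_2=1.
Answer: u(ξ, τ) = exp(-2τ)sin(2ξ)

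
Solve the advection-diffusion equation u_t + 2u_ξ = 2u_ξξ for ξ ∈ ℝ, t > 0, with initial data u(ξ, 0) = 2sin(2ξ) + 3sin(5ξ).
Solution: Change to a moving frame: let η = ξ - 2t, σ = t and write u(ξ,t) = w(η,σ).
By the chain rule u_t = w_σ - 2w_η, u_ξ = w_η, u_ξξ = w_ηη.
Then u_t + 2u_ξ = w_σ: the advection term cancels and the PDE becomes the heat equation w_σ = 2w_ηη on η ∈ ℝ.
Initial data: w(η,0) = u(η,0) = 2sin(2η) + 3sin(5η).
On η ∈ ℝ each mode satisfies (sin(nη))″ = -n² sin(nη), so exp(-2n²σ) sin(nη) solves the heat equation; by superposition w(η,σ) = Σ c_n exp(-2n²σ) sin(nη).
Reading off the coefficients: c_2=2, c_5=3, so w(η,σ) = 2exp(-8σ)sin(2η) + 3exp(-50σ)sin(5η).
Substituting back η = ξ - 2t, σ = t: u(ξ,t) = w(ξ - 2t, t).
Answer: u(ξ, t) = -2exp(-8t)sin(4t - 2ξ) - 3exp(-50t)sin(10t - 5ξ)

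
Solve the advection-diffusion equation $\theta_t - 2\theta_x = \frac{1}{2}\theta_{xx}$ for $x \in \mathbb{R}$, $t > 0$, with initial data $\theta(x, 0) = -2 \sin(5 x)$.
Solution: Moving frame: $\eta = x + 2t$, $\sigma = t$, $\theta = u(\eta,\sigma)$, so $\theta_t = u_{\sigma} + 2u_{\eta}$ and $\theta_{xx} = u_{\eta\eta}$.
Hence $\theta_t - 2\theta_x = u_{\sigma}$ and the PDE becomes the heat equation $u_{\sigma} = \frac{1}{2}u_{\eta\eta}$ on $\eta \in \mathbb{R}$.
Initial data: $u(\eta,0) = \theta(\eta,0) = -2 \sin(5 \eta)$. Each mode $\sin(n\eta)$ decays as $e^{-n^2\sigma/2}$ on $\mathbb{R}$, so $u(\eta,\sigma) = \sum c_n e^{-n^2\sigma/2} \sin(n\eta)$ with $c_5=-2$: $u(\eta,\sigma) = -2 e^{-25 \sigma/2} \sin(5 \eta)$.
Substituting back: $\theta(x,t) = u(x + 2t, t)$.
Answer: $\theta(x, t) = -2 e^{-25 t/2} \sin(10 t + 5 x)$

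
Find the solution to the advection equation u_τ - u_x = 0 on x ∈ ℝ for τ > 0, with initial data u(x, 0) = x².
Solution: By method of characteristics (waves move left with speed 1):
Along characteristics x + τ = const, u is constant, so u(x,τ) = f(x + τ) with f = u(·, 0).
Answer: u(x, τ) = x² + 2xτ + τ²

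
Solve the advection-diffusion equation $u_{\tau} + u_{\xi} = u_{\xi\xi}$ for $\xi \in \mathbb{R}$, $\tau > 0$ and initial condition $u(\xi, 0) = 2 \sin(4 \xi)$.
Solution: Change to a moving frame: let $\eta = \xi - \tau$, $\sigma = \tau$ and write $u(\xi,\tau) = w(\eta,\sigma)$.
By the chain rule $u_{\tau} = w_{\sigma} - w_{\eta}$, $u_{\xi} = w_{\eta}$, $u_{\xi\xi} = w_{\eta\eta}$.
Then $u_{\tau} + u_{\xi} = w_{\sigma}$: the advection term cancels and the PDE becomes the heat equation $w_{\sigma} = w_{\eta\eta}$ on $\eta \in \mathbb{R}$.
Initial data: $w(\eta,0) = u(\eta,0) = 2 \sin(4 \eta)$.
On $\eta \in \mathbb{R}$ each mode satisfies $(\sin(n\eta))'' = -n^2 \sin(n\eta)$, so $e^{-n^2\sigma} \sin(n\eta)$ solves the heat equation; by superposition $w(\eta,\sigma) = \sum c_n e^{-n^2\sigma} \sin(n\eta)$.
Reading off the coefficients: $c_4=2$, so $w(\eta,\sigma) = 2 e^{-16 \sigma} \sin(4 \eta)$.
Substituting back $\eta = \xi - \tau$, $\sigma = \tau$: $u(\xi,\tau) = w(\xi - \tau, \tau)$.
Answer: $u(\xi, \tau) = -2 e^{-16 \tau} \sin(4 \tau - 4 \xi)$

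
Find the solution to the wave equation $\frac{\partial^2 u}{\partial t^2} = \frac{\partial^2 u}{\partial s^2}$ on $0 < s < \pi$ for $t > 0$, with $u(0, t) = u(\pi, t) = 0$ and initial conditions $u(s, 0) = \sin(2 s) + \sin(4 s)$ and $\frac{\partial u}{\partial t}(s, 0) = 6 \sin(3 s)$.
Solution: Using separation of variables $u = X(s)T(t)$:
Eigenfunctions: $\sin(ns)$, $n = 1, 2, 3, \ldots$
General solution: $u(s, t) = \sum [A_n \cos(n t) + B_n \sin(n t)] \sin(ns)$
From $u(s,0) = \sin(2 s) + \sin(4 s)$: $A_2=1, A_4=1$. From $u_t(s,0) = 6 \sin(3 s)$, using $u_t(s,0) = \sum \omega_n B_n \sin(ns)$ with $\omega_n = n$: $B_3 = 6/3 = 2$.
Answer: $u(s, t) = \sin(2 s) \cos(2 t) + 2 \sin(3 s) \sin(3 t) + \sin(4 s) \cos(4 t)$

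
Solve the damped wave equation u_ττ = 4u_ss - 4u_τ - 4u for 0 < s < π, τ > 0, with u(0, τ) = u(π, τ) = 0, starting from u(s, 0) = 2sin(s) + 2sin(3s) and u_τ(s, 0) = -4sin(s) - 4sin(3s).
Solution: Substitute u = exp(-2τ)w.
Then u_τ = exp(-2τ)(w_τ - 2w), u_ττ = exp(-2τ)(w_ττ - 4w_τ + 4w), u_ss = exp(-2τ)w_ss; substituting and dividing by exp(-2τ), the lower-order terms cancel: w_ττ = 4w_ss (standard wave equation).
Data for w: w(s,0) = u(s,0) = 2sin(s) + 2sin(3s); w_τ(s,0) = u_τ(s,0) + 2u(s,0) = 0. The boundary conditions carry over: w(0,τ) = w(π,τ) = 0.
Separating variables: w = Σ [A_n cos(ω_n τ) + B_n sin(ω_n τ)] sin(ns), ω_n = 2n. From ICs: A_1=2, A_3=2.
So w(s,τ) = 2sin(s)cos(2τ) + 2sin(3s)cos(6τ), and u(s,τ) = exp(-2τ)w(s,τ).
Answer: u(s, τ) = 2exp(-2τ)sin(s)cos(2τ) + 2exp(-2τ)sin(3s)cos(6τ)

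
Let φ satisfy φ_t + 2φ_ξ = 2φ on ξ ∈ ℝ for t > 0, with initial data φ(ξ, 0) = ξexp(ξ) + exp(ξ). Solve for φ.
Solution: Substitute φ = exp(ξ)u.
Then φ_ξ = exp(ξ)(u_ξ + u), φ_t = exp(ξ)u_t; substituting and dividing by exp(ξ), the lower-order terms cancel: u_t + 2u_ξ = 0 (standard advection equation).
Data for u: u(ξ,0) = exp(-ξ)φ(ξ,0) = ξ + 1.
By characteristics (dξ/dt = 2), u(ξ,t) = f(ξ - 2t) with f = u(·, 0).
So u(ξ,t) = -2t + ξ + 1, and φ(ξ,t) = exp(ξ)u(ξ,t).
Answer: φ(ξ, t) = -2texp(ξ) + ξexp(ξ) + exp(ξ)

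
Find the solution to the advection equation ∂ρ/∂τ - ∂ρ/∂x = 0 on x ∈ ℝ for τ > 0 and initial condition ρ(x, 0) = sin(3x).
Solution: By method of characteristics (waves move left with speed 1):
Along characteristics x + τ = const, ρ is constant, so ρ(x,τ) = f(x + τ) with f = ρ(·, 0).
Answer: ρ(x, τ) = sin(3x + 3τ)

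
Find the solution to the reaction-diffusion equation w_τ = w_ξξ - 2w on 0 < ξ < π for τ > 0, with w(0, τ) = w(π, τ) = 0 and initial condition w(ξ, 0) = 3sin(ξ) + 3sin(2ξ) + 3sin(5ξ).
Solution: Substitute w = exp(-2τ)u, i.e. u = exp(2τ)w.
By the product rule, w_τ = exp(-2τ)(u_τ - 2u), w_ξξ = exp(-2τ)u_ξξ.
Substituting into the PDE and dividing by exp(-2τ): u_τ - 2u = u_ξξ - 2u.
The lower-order terms cancel, leaving the standard heat equation u_τ = u_ξξ.
Initial data for u: u(ξ,0) = w(ξ,0) = 3sin(ξ) + 3sin(2ξ) + 3sin(5ξ). The boundary conditions carry over: u(0,τ) = u(π,τ) = 0.
Solve for u:
  Using separation of variables u = X(ξ)T(τ):
  Eigenfunctions: sin(nξ), n = 1, 2, 3, ...
  General solution: u(ξ, τ) = Σ c_n sin(nξ) exp(-n² τ)
  Matching u(ξ,0) = 3sin(ξ) + 3sin(2ξ) + 3sin(5ξ) term by term: c_1=3, c_2=3, c_5=3.
Hence u(ξ,τ) = 3exp(-τ)sin(ξ) + 3exp(-4τ)sin(2ξ) + 3exp(-25τ)sin(5ξ).
Transform back: w(ξ,τ) = exp(-2τ)u(ξ,τ).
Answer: w(ξ, τ) = 3exp(-3τ)sin(ξ) + 3exp(-6τ)sin(2ξ) + 3exp(-27τ)sin(5ξ)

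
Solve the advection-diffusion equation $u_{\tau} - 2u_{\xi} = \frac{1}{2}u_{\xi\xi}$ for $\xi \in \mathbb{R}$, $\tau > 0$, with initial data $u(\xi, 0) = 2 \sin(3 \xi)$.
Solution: Change to a moving frame: let $\eta = \xi + 2\tau$, $\sigma = \tau$ and write $u(\xi,\tau) = w(\eta,\sigma)$.
By the chain rule $u_{\tau} = w_{\sigma} + 2w_{\eta}$, $u_{\xi} = w_{\eta}$, $u_{\xi\xi} = w_{\eta\eta}$.
Then $u_{\tau} - 2u_{\xi} = w_{\sigma}$: the advection term cancels and the PDE becomes the heat equation $w_{\sigma} = \frac{1}{2}w_{\eta\eta}$ on $\eta \in \mathbb{R}$.
Initial data: $w(\eta,0) = u(\eta,0) = 2 \sin(3 \eta)$.
On $\eta \in \mathbb{R}$ each mode satisfies $(\sin(n\eta))'' = -n^2 \sin(n\eta)$, so $e^{-n^2\sigma/2} \sin(n\eta)$ solves the heat equation; by superposition $w(\eta,\sigma) = \sum c_n e^{-n^2\sigma/2} \sin(n\eta)$.
Reading off the coefficients: $c_3=2$, so $w(\eta,\sigma) = 2 e^{-9 \sigma/2} \sin(3 \eta)$.
Substituting back $\eta = \xi + 2\tau$, $\sigma = \tau$: $u(\xi,\tau) = w(\xi + 2\tau, \tau)$.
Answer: $u(\xi, \tau) = 2 e^{-9 \tau/2} \sin(6 \tau + 3 \xi)$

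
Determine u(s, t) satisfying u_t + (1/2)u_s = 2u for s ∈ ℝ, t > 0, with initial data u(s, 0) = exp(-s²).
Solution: Substitute u = exp(2t)w.
Then u_t = exp(2t)(w_t + 2w), u_s = exp(2t)w_s; substituting and dividing by exp(2t), the lower-order terms cancel: w_t + (1/2)w_s = 0 (standard advection equation).
Data for w: w(s,0) = u(s,0) = exp(-s²).
By characteristics (ds/dt = 1/2), w(s,t) = f(s - (1/2)t) with f = w(·, 0).
So w(s,t) = exp(-(s - t/2)²), and u(s,t) = exp(2t)w(s,t).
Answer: u(s, t) = exp(2t)exp(-(s - t/2)²)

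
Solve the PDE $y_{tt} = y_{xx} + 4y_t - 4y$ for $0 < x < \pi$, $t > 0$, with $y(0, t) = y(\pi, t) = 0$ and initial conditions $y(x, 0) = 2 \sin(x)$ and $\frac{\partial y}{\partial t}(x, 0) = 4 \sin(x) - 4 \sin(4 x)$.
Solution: Substitute $y = e^{2t}u$.
Then $y_t = e^{2t}(u_t + 2u)$, $y_{tt} = e^{2t}(u_{tt} + 4u_t + 4u)$, $y_{xx} = e^{2t}u_{xx}$; substituting and dividing by $e^{2t}$, the lower-order terms cancel: $u_{tt} = u_{xx}$ (standard wave equation).
Data for $u$: $u(x,0) = y(x,0) = 2 \sin(x)$; $u_t(x,0) = y_t(x,0) - 2y(x,0) = -4 \sin(4 x)$. The boundary conditions carry over: $u(0,t) = u(\pi,t) = 0$.
Separating variables: $u = \sum [A_n \cos(\omega_n t) + B_n \sin(\omega_n t)] \sin(nx)$, $\omega_n = n$. From ICs ($B_n$ = velocity coefficient / $\omega_n$): $A_1=2, B_4=-1$.
So $u(x,t) = - \sin(4 t) \sin(4 x) + 2 \sin(x) \cos(t)$, and $y(x,t) = e^{2t}u(x,t)$.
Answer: $y(x, t) = - e^{2 t} \sin(4 t) \sin(4 x) + 2 e^{2 t} \sin(x) \cos(t)$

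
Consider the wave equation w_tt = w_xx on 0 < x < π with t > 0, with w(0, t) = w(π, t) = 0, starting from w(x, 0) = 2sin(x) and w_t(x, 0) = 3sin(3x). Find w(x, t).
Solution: Separating variables: w = Σ [A_n cos(ω_n t) + B_n sin(ω_n t)] sin(nx), ω_n = n. From ICs (B_n = velocity coefficient / ω_n): A_1=2, B_3=1.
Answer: w(x, t) = sin(3t)sin(3x) + 2sin(x)cos(t)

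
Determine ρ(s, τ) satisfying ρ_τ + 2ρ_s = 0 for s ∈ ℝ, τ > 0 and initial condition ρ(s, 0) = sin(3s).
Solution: By method of characteristics (waves move right with speed 2):
Along characteristics s - 2τ = const, ρ is constant, so ρ(s,τ) = f(s - 2τ) with f = ρ(·, 0).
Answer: ρ(s, τ) = sin(3s - 6τ)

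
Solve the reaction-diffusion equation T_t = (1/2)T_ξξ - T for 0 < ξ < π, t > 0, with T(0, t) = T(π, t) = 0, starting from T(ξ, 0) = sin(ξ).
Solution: Substitute T = exp(-t)u.
Then T_t = exp(-t)(u_t - u), T_ξξ = exp(-t)u_ξξ; substituting and dividing by exp(-t), the lower-order terms cancel: u_t = (1/2)u_ξξ (standard heat equation).
Data for u: u(ξ,0) = T(ξ,0) = sin(ξ). The boundary conditions carry over: u(0,t) = u(π,t) = 0.
Separating variables: u = Σ c_n exp(-n²t/2) sin(nξ). From u(ξ,0) = sin(ξ): c_1=1.
So u(ξ,t) = exp(-t/2)sin(ξ), and T(ξ,t) = exp(-t)u(ξ,t).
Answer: T(ξ, t) = exp(-3t/2)sin(ξ)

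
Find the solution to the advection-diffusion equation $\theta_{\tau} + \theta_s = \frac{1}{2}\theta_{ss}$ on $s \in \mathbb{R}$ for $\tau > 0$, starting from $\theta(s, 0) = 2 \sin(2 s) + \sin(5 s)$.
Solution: Change to a moving frame: let $\eta = s - \tau$, $\sigma = \tau$ and write $\theta(s,\tau) = u(\eta,\sigma)$.
By the chain rule $\theta_{\tau} = u_{\sigma} - u_{\eta}$, $\theta_s = u_{\eta}$, $\theta_{ss} = u_{\eta\eta}$.
Then $\theta_{\tau} + \theta_s = u_{\sigma}$: the advection term cancels and the PDE becomes the heat equation $u_{\sigma} = \frac{1}{2}u_{\eta\eta}$ on $\eta \in \mathbb{R}$.
Initial data: $u(\eta,0) = \theta(\eta,0) = 2 \sin(2 \eta) + \sin(5 \eta)$.
On $\eta \in \mathbb{R}$ each mode satisfies $(\sin(n\eta))'' = -n^2 \sin(n\eta)$, so $e^{-n^2\sigma/2} \sin(n\eta)$ solves the heat equation; by superposition $u(\eta,\sigma) = \sum c_n e^{-n^2\sigma/2} \sin(n\eta)$.
Reading off the coefficients: $c_2=2, c_5=1$, so $u(\eta,\sigma) = 2 e^{-2 \sigma} \sin(2 \eta) + e^{-25 \sigma/2} \sin(5 \eta)$.
Substituting back $\eta = s - \tau$, $\sigma = \tau$: $\theta(s,\tau) = u(s - \tau, \tau)$.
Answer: $\theta(s, \tau) = -2 e^{-2 \tau} \sin(2 \tau - 2 s) -  e^{-25 \tau/2} \sin(5 \tau - 5 s)$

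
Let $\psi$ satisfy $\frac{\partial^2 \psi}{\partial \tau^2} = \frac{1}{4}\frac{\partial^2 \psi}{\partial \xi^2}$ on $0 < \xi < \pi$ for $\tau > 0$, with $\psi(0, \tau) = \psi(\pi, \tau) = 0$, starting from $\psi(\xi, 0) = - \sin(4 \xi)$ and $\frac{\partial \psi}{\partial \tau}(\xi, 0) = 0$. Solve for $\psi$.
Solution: Separating variables: $\psi = \sum [A_n \cos(\omega_n \tau) + B_n \sin(\omega_n \tau)] \sin(n\xi)$, $\omega_n = n/2$. From ICs: $A_4=-1$.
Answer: $\psi(\xi, \tau) = - \sin(4 \xi) \cos(2 \tau)$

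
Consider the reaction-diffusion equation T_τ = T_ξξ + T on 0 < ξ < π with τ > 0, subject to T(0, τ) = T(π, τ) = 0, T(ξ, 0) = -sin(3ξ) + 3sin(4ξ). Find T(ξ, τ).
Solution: Substitute T = exp(τ)u.
Then T_τ = exp(τ)(u_τ + u), T_ξξ = exp(τ)u_ξξ; substituting and dividing by exp(τ), the lower-order terms cancel: u_τ = u_ξξ (standard heat equation).
Data for u: u(ξ,0) = T(ξ,0) = -sin(3ξ) + 3sin(4ξ). The boundary conditions carry over: u(0,τ) = u(π,τ) = 0.
Separating variables: u = Σ c_n exp(-n²τ) sin(nξ). From u(ξ,0) = -sin(3ξ) + 3sin(4ξ): c_3=-1, c_4=3.
So u(ξ,τ) = -exp(-9τ)sin(3ξ) + 3exp(-16τ)sin(4ξ), and T(ξ,τ) = exp(τ)u(ξ,τ).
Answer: T(ξ, τ) = -exp(-8τ)sin(3ξ) + 3exp(-15τ)sin(4ξ)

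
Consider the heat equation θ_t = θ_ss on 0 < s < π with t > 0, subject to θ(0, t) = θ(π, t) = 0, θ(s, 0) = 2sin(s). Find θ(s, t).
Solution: Using separation of variables θ = X(s)G(t):
Eigenfunctions: sin(ns), n = 1, 2, 3, ...
General solution: θ(s, t) = Σ c_n sin(ns) exp(-n² t)
Matching θ(s,0) = 2sin(s) term by term: c_1=2.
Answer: θ(s, t) = 2exp(-t)sin(s)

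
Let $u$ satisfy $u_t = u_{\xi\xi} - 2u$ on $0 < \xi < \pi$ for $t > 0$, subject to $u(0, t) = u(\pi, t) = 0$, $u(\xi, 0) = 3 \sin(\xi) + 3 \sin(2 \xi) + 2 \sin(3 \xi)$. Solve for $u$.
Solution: Substitute $u = e^{-2t}w$.
Then $u_t = e^{-2t}(w_t - 2w)$, $u_{\xi\xi} = e^{-2t}w_{\xi\xi}$; substituting and dividing by $e^{-2t}$, the lower-order terms cancel: $w_t = w_{\xi\xi}$ (standard heat equation).
Data for $w$: $w(\xi,0) = u(\xi,0) = 3 \sin(\xi) + 3 \sin(2 \xi) + 2 \sin(3 \xi)$. The boundary conditions carry over: $w(0,t) = w(\pi,t) = 0$.
Separating variables: $w = \sum c_n e^{-n^2t} \sin(n\xi)$. From $w(\xi,0) = 3 \sin(\xi) + 3 \sin(2 \xi) + 2 \sin(3 \xi)$: $c_1=3, c_2=3, c_3=2$.
So $w(\xi,t) = 3 e^{-t} \sin(\xi) + 3 e^{-4 t} \sin(2 \xi) + 2 e^{-9 t} \sin(3 \xi)$, and $u(\xi,t) = e^{-2t}w(\xi,t)$.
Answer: $u(\xi, t) = 3 e^{-3 t} \sin(\xi) + 3 e^{-6 t} \sin(2 \xi) + 2 e^{-11 t} \sin(3 \xi)$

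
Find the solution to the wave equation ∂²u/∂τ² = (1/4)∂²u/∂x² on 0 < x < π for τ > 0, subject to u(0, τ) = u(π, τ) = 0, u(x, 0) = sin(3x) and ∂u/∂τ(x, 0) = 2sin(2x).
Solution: Separating variables: u = Σ [A_n cos(ω_n τ) + B_n sin(ω_n τ)] sin(nx), ω_n = n/2. From ICs (B_n = velocity coefficient / ω_n): A_3=1, B_2=2.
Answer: u(x, τ) = 2sin(2x)sin(τ) + sin(3x)cos(3τ/2)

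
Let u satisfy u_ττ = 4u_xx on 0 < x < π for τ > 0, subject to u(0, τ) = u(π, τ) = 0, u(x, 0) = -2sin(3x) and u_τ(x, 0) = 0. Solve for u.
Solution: Using separation of variables u = X(x)T(τ):
Eigenfunctions: sin(nx), n = 1, 2, 3, ...
General solution: u(x, τ) = Σ [A_n cos(2n τ) + B_n sin(2n τ)] sin(nx)
From u(x,0) = -2sin(3x): A_3=-2. From u_τ(x,0) = 0: all B_n = 0.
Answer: u(x, τ) = -2sin(3x)cos(6τ)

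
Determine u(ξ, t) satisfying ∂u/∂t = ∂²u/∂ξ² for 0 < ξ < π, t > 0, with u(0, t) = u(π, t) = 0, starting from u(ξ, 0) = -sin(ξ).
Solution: Using separation of variables u = X(ξ)T(t):
Eigenfunctions: sin(nξ), n = 1, 2, 3, ...
General solution: u(ξ, t) = Σ c_n sin(nξ) exp(-n² t)
Matching u(ξ,0) = -sin(ξ) term by term: c_1=-1.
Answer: u(ξ, t) = -exp(-t)sin(ξ)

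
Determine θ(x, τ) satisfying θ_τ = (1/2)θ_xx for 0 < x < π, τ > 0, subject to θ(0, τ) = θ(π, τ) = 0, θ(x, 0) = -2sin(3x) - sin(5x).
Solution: Using separation of variables θ = X(x)G(τ):
Eigenfunctions: sin(nx), n = 1, 2, 3, ...
General solution: θ(x, τ) = Σ c_n sin(nx) exp(-n² τ/2)
Matching θ(x,0) = -2sin(3x) - sin(5x) term by term: c_3=-2, c_5=-1.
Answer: θ(x, τ) = -2exp(-9τ/2)sin(3x) - exp(-25τ/2)sin(5x)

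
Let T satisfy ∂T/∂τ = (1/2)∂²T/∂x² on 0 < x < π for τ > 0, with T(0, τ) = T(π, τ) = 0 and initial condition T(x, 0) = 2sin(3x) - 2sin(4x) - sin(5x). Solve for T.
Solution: Using separation of variables T = X(x)G(τ):
Eigenfunctions: sin(nx), n = 1, 2, 3, ...
General solution: T(x, τ) = Σ c_n sin(nx) exp(-n² τ/2)
Matching T(x,0) = 2sin(3x) - 2sin(4x) - sin(5x) term by term: c_3=2, c_4=-2, c_5=-1.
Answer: T(x, τ) = -2exp(-8τ)sin(4x) + 2exp(-9τ/2)sin(3x) - exp(-25τ/2)sin(5x)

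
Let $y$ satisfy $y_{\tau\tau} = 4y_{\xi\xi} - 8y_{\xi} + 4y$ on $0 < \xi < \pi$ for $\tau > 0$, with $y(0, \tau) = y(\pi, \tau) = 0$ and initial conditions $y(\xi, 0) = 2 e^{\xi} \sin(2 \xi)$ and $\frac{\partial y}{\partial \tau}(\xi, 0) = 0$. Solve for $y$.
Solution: Substitute $y = e^{\xi}u$.
Then $y_{\xi} = e^{\xi}(u_{\xi} + u)$, $y_{\xi\xi} = e^{\xi}(u_{\xi\xi} + 2u_{\xi} + u)$, $y_{\tau\tau} = e^{\xi}u_{\tau\tau}$; substituting and dividing by $e^{\xi}$, the lower-order terms cancel: $u_{\tau\tau} = 4u_{\xi\xi}$ (standard wave equation).
Data for $u$: $u(\xi,0) = e^{-\xi}y(\xi,0) = 2 \sin(2 \xi)$; $u_{\tau}(\xi,0) = e^{-\xi}y_{\tau}(\xi,0) = 0$. The boundary conditions carry over: $u(0,\tau) = u(\pi,\tau) = 0$.
Separating variables: $u = \sum [A_n \cos(\omega_n \tau) + B_n \sin(\omega_n \tau)] \sin(n\xi)$, $\omega_n = 2n$. From ICs: $A_2=2$.
So $u(\xi,\tau) = 2 \sin(2 \xi) \cos(4 \tau)$, and $y(\xi,\tau) = e^{\xi}u(\xi,\tau)$.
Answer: $y(\xi, \tau) = 2 e^{\xi} \sin(2 \xi) \cos(4 \tau)$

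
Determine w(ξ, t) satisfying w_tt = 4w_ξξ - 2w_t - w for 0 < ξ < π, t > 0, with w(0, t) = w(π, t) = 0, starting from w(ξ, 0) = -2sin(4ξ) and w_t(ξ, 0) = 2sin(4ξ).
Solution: Substitute w = exp(-t)u, i.e. u = exp(t)w.
By the product rule, w_t = exp(-t)(u_t - u), w_tt = exp(-t)(u_tt - 2u_t + u), w_ξξ = exp(-t)u_ξξ.
Substituting into the PDE and dividing by exp(-t): u_tt - 2u_t + u = 4u_ξξ - 2(u_t - u) - u.
The lower-order terms cancel, leaving the standard wave equation u_tt = 4u_ξξ.
Initial data for u: u(ξ,0) = w(ξ,0) = -2sin(4ξ); u_t(ξ,0) = w_t(ξ,0) + w(ξ,0) = 0. The boundary conditions carry over: u(0,t) = u(π,t) = 0.
Solve for u:
  Using separation of variables u = X(ξ)T(t):
  Eigenfunctions: sin(nξ), n = 1, 2, 3, ...
  General solution: u(ξ, t) = Σ [A_n cos(2n t) + B_n sin(2n t)] sin(nξ)
  From u(ξ,0) = -2sin(4ξ): A_4=-2. From u_t(ξ,0) = 0: all B_n = 0.
Hence u(ξ,t) = -2sin(4ξ)cos(8t).
Transform back: w(ξ,t) = exp(-t)u(ξ,t).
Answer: w(ξ, t) = -2exp(-t)sin(4ξ)cos(8t)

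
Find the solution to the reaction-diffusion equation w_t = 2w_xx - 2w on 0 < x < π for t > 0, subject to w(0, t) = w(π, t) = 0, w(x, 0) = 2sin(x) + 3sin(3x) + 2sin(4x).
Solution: Substitute w = exp(-2t)u.
Then w_t = exp(-2t)(u_t - 2u), w_xx = exp(-2t)u_xx; substituting and dividing by exp(-2t), the lower-order terms cancel: u_t = 2u_xx (standard heat equation).
Data for u: u(x,0) = w(x,0) = 2sin(x) + 3sin(3x) + 2sin(4x). The boundary conditions carry over: u(0,t) = u(π,t) = 0.
Separating variables: u = Σ c_n exp(-2n²t) sin(nx). From u(x,0) = 2sin(x) + 3sin(3x) + 2sin(4x): c_1=2, c_3=3, c_4=2.
So u(x,t) = 2exp(-2t)sin(x) + 3exp(-18t)sin(3x) + 2exp(-32t)sin(4x), and w(x,t) = exp(-2t)u(x,t).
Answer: w(x, t) = 2exp(-4t)sin(x) + 3exp(-20t)sin(3x) + 2exp(-34t)sin(4x)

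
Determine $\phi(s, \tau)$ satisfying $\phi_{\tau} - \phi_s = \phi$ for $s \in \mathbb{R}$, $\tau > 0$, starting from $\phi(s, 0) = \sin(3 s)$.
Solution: Substitute $\phi = e^{\tau}u$.
Then $\phi_{\tau} = e^{\tau}(u_{\tau} + u)$, $\phi_s = e^{\tau}u_s$; substituting and dividing by $e^{\tau}$, the lower-order terms cancel: $u_{\tau} - u_s = 0$ (standard advection equation).
Data for $u$: $u(s,0) = \phi(s,0) = \sin(3 s)$.
By characteristics ($ds/d\tau = -1$), $u(s,\tau) = f(s + \tau)$ with $f = u( \cdot , 0)$.
So $u(s,\tau) = \sin(3 s + 3 \tau)$, and $\phi(s,\tau) = e^{\tau}u(s,\tau)$.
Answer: $\phi(s, \tau) = e^{\tau} \sin(3 \tau + 3 s)$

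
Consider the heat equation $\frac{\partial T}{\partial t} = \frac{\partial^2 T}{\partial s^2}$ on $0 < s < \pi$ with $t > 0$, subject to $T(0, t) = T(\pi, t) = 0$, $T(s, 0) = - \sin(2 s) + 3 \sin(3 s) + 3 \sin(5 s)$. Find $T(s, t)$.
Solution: Separating variables: $T = \sum c_n e^{-n^2t} \sin(ns)$. From $T(s,0) = - \sin(2 s) + 3 \sin(3 s) + 3 \sin(5 s)$: $c_2=-1, c_3=3, c_5=3$.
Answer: $T(s, t) = - e^{-4 t} \sin(2 s) + 3 e^{-9 t} \sin(3 s) + 3 e^{-25 t} \sin(5 s)$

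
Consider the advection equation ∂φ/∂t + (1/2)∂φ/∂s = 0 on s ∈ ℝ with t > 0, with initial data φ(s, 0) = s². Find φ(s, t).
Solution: By characteristics (ds/dt = 1/2), φ(s,t) = f(s - (1/2)t) with f = φ(·, 0).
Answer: φ(s, t) = s² - st + (1/4)t²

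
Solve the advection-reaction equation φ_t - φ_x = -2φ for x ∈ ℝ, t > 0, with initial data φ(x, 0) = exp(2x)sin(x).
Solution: Substitute φ = exp(2x)u.
Then φ_x = exp(2x)(u_x + 2u), φ_t = exp(2x)u_t; substituting and dividing by exp(2x), the lower-order terms cancel: u_t - u_x = 0 (standard advection equation).
Data for u: u(x,0) = exp(-2x)φ(x,0) = sin(x).
By characteristics (dx/dt = -1), u(x,t) = f(x + t) with f = u(·, 0).
So u(x,t) = sin(t + x), and φ(x,t) = exp(2x)u(x,t).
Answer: φ(x, t) = exp(2x)sin(t + x)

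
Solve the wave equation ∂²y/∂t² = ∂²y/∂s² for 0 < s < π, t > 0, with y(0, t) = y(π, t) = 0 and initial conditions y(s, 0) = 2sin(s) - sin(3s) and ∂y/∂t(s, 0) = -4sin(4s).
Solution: Using separation of variables y = X(s)T(t):
Eigenfunctions: sin(ns), n = 1, 2, 3, ...
General solution: y(s, t) = Σ [A_n cos(n t) + B_n sin(n t)] sin(ns)
From y(s,0) = 2sin(s) - sin(3s): A_1=2, A_3=-1. From y_t(s,0) = -4sin(4s), using y_t(s,0) = Σ ω_n B_n sin(ns) with ω_n = n: B_4 = (-4)/4 = -1.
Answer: y(s, t) = 2sin(s)cos(t) - sin(3s)cos(3t) - sin(4s)sin(4t)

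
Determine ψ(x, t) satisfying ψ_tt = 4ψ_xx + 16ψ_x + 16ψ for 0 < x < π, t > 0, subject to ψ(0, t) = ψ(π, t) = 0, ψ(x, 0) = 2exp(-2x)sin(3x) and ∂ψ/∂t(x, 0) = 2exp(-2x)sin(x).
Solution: Substitute ψ = exp(-2x)u.
Then ψ_x = exp(-2x)(u_x - 2u), ψ_xx = exp(-2x)(u_xx - 4u_x + 4u), ψ_tt = exp(-2x)u_tt; substituting and dividing by exp(-2x), the lower-order terms cancel: u_tt = 4u_xx (standard wave equation).
Data for u: u(x,0) = exp(2x)ψ(x,0) = 2sin(3x); u_t(x,0) = exp(2x)ψ_t(x,0) = 2sin(x). The boundary conditions carry over: u(0,t) = u(π,t) = 0.
Separating variables: u = Σ [A_n cos(ω_n t) + B_n sin(ω_n t)] sin(nx), ω_n = 2n. From ICs (B_n = velocity coefficient / ω_n): A_3=2, B_1=1.
So u(x,t) = sin(2t)sin(x) + 2sin(3x)cos(6t), and ψ(x,t) = exp(-2x)u(x,t).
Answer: ψ(x, t) = exp(-2x)sin(2t)sin(x) + 2exp(-2x)sin(3x)cos(6t)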